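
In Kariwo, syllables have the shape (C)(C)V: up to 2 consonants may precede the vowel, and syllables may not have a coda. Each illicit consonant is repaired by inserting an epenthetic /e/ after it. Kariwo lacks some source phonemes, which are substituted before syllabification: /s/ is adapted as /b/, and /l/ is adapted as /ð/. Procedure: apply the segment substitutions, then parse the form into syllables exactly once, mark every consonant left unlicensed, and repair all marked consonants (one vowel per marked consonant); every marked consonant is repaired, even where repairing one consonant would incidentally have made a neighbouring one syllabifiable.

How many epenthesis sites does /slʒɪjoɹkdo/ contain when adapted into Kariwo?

2

After substitution the input is /bðʒɪjoɹkdo/.
The unsyllabifiable consonants are /b/, /ɹ/; each receives one epenthetic vowel.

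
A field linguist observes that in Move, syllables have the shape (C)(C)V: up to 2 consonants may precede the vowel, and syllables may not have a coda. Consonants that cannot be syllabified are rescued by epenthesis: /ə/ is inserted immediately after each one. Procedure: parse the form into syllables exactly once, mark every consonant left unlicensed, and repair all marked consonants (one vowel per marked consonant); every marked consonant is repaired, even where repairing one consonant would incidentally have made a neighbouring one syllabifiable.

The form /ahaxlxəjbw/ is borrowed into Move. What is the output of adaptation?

ahaxəlxəjəbəwə

The consonants /x/, /j/, /b/, /w/ cannot be parsed into a legal (C)(C)V syllable (no codas are permitted; onsets may contain at most 2 consonants).
Inserting the epenthetic vowel yields /x/ → /xə/, /j/ → /jə/, /b/ → /bə/, /w/ → /wə/.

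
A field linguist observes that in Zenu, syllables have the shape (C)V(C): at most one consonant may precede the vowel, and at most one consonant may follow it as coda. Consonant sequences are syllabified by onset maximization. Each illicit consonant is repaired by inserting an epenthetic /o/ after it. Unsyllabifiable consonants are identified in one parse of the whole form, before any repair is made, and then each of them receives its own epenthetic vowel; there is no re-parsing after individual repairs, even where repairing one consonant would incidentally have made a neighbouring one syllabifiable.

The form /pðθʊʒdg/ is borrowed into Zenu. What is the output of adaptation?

poðoθʊʒdogo

Syllabifying with onset maximization leaves /p/, /ð/, /d/, /g/ stranded (at most one coda consonant is licensed; onsets are limited to one consonant).
Inserting the epenthetic vowel yields /p/ → /po/, /ð/ → /ðo/, /d/ → /do/, /g/ → /go/.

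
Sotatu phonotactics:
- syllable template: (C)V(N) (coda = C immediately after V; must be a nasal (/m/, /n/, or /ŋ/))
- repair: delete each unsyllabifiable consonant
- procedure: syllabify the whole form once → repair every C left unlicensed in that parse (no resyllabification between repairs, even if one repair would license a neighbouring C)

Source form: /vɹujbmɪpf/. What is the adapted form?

ɹumɪ

Under (C)V(N), the unsyllabifiable consonants are /v/, /j/, /b/, /p/, /f/ (only a nasal (/m/, /n/, or /ŋ/) is licensed in coda position; onsets are limited to one consonant).
Each unlicensed consonant is deleted: /v/, /j/, /b/, /p/, /f/.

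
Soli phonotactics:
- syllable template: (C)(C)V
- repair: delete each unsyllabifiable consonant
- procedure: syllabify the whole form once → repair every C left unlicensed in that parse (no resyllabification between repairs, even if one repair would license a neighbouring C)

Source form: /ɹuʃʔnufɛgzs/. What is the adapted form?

Syllabifying with onset maximization leaves /ʃ/, /g/, /z/, /s/ stranded (no codas are permitted; onsets may contain at most 2 consonants).
Each unlicensed consonant is deleted: /ʃ/, /g/, /z/, /s/.

ɹuʔnufɛ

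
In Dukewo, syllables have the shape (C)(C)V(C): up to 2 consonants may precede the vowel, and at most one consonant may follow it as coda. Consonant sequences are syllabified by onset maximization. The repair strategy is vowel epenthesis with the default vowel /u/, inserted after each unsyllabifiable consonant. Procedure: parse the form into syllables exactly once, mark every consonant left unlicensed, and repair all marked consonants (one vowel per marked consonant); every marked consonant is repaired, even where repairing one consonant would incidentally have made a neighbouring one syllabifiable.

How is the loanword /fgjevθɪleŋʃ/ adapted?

Under (C)(C)V(C), the unsyllabifiable consonants are /f/, /ʃ/ (at most one coda consonant is licensed; onsets may contain at most 2 consonants).
Each unlicensed consonant becomes the onset of a new syllable: /f/ → /fu/, /ʃ/ → /ʃu/.

fugjevθɪleŋʃu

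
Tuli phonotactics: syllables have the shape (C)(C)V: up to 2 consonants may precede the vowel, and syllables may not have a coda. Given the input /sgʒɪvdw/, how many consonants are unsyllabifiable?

4

The consonants /s/, /v/, /d/, /w/ cannot be parsed into a legal (C)(C)V syllable (no codas are permitted; onsets may contain at most 2 consonants).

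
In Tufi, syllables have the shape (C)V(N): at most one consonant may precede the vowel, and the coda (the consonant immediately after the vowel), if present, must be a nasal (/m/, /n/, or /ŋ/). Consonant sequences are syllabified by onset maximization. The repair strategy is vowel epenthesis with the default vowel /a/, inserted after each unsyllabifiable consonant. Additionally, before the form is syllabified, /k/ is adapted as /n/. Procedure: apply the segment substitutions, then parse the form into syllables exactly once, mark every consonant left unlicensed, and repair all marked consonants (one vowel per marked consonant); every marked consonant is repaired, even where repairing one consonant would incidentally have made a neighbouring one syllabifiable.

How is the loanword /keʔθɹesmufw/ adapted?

Substitution: /k/ → /n/, giving /neʔθɹesmufw/.
Under (C)V(N), the unsyllabifiable consonants are /ʔ/, /θ/, /s/, /f/, /w/ (only a nasal (/m/, /n/, or /ŋ/) is licensed in coda position; onsets are limited to one consonant).
Epenthesis after each stranded consonant: /ʔ/ → /ʔa/, /θ/ → /θa/, /s/ → /sa/, /f/ → /fa/, /w/ → /wa/.

neʔaθaɹesamufawa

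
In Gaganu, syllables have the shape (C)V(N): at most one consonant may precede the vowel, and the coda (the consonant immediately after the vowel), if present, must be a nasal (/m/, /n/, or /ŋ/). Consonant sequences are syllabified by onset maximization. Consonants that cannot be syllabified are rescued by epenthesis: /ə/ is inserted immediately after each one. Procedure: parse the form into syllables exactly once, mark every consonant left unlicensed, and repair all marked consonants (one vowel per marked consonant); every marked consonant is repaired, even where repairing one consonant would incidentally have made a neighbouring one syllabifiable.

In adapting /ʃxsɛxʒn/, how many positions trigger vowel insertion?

5

The unsyllabifiable consonants are /ʃ/, /x/, /x/, /ʒ/, /n/; each receives one epenthetic vowel.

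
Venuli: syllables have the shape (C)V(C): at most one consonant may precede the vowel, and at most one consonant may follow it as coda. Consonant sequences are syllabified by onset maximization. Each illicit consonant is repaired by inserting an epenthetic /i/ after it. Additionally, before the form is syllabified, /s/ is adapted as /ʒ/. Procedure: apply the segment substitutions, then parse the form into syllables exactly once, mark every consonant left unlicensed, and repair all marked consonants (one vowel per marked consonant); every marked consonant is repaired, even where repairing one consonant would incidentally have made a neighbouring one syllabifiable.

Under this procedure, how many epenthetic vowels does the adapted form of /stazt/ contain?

2

After substitution the input is /ʒtazt/.
The unsyllabifiable consonants are /ʒ/, /t/; each receives one epenthetic vowel.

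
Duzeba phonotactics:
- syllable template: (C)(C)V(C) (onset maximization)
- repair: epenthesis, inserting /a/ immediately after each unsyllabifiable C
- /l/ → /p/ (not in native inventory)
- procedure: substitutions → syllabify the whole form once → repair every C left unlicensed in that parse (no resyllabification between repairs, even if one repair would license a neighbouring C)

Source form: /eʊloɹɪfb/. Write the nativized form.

eʊpoɹɪfba

Substitution: /l/ → /p/, giving /eʊpoɹɪfb/.
Under (C)(C)V(C), the unsyllabifiable consonants are /b/ (at most one coda consonant is licensed; onsets may contain at most 2 consonants).
Each unlicensed consonant becomes the onset of a new syllable: /b/ → /ba/.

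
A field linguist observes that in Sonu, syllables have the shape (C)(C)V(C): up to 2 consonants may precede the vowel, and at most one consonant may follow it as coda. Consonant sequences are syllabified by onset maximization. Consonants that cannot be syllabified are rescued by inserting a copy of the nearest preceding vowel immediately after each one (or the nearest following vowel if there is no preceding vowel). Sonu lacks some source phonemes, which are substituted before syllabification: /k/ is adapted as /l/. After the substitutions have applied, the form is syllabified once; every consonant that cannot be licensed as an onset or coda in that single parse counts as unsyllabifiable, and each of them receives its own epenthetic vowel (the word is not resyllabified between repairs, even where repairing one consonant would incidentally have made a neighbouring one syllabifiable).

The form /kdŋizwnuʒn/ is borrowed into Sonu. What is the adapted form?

Substitution: /k/ → /l/, giving /ldŋizwnuʒn/.
Under (C)(C)V(C), the unsyllabifiable consonants are /l/, /n/ (at most one coda consonant is licensed; onsets may contain at most 2 consonants).
Epenthesis after each stranded consonant: /l/ → /li/, /n/ → /nu/.

lidŋizwnuʒnu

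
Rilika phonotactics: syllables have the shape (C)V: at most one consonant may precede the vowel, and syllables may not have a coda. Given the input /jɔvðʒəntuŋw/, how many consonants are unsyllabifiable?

The consonants /v/, /ð/, /n/, /ŋ/, /w/ cannot be parsed into a legal (C)V syllable (no codas are permitted; onsets are limited to one consonant).

5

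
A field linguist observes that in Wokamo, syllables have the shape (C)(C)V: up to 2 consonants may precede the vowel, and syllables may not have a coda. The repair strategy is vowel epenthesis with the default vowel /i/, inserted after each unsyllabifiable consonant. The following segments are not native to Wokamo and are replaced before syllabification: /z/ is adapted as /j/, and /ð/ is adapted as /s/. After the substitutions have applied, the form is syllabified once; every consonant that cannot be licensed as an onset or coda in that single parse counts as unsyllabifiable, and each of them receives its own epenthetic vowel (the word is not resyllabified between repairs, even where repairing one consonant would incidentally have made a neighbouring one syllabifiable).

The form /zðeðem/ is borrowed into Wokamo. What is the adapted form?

Substitution: /z/ → /j/, /ð/ → /s/, giving /jsesem/.
Syllabifying with onset maximization leaves /m/ stranded (no codas are permitted; onsets may contain at most 2 consonants).
Epenthesis after each stranded consonant: /m/ → /mi/.

jsesemi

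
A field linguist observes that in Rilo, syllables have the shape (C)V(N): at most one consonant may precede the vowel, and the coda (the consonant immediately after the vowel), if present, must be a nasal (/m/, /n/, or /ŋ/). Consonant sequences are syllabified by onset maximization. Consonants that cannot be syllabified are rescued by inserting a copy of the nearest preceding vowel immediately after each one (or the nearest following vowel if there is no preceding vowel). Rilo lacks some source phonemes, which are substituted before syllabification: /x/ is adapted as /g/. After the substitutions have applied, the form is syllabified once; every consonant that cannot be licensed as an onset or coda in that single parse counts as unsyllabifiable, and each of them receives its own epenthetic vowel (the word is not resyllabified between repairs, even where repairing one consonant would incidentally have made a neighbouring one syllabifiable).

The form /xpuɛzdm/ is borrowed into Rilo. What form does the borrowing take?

gupuɛzɛdɛmɛ

Substitution: /x/ → /g/, giving /gpuɛzdm/.
Syllabifying with onset maximization leaves /g/, /z/, /d/, /m/ stranded (only a nasal (/m/, /n/, or /ŋ/) is licensed in coda position; onsets are limited to one consonant).
Each unlicensed consonant becomes the onset of a new syllable: /g/ → /gu/, /z/ → /zɛ/, /d/ → /dɛ/, /m/ → /mɛ/.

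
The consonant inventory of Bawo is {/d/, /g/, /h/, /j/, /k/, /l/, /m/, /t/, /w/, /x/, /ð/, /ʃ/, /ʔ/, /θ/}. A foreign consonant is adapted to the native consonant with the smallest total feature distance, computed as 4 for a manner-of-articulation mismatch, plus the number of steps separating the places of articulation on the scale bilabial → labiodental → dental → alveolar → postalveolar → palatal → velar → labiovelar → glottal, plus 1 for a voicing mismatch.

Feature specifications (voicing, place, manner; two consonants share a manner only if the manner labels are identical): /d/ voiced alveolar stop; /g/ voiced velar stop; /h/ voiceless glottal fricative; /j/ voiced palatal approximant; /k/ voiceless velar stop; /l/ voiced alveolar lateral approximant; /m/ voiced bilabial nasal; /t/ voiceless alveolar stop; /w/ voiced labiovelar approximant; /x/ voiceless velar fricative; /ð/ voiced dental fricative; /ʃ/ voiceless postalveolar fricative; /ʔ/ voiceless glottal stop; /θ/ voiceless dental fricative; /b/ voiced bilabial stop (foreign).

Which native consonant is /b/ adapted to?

/d/ is closest: same manner (stop), place distance 3 (bilabial→alveolar), same voicing; total 3. Next closest is /m/ at distance 4.

d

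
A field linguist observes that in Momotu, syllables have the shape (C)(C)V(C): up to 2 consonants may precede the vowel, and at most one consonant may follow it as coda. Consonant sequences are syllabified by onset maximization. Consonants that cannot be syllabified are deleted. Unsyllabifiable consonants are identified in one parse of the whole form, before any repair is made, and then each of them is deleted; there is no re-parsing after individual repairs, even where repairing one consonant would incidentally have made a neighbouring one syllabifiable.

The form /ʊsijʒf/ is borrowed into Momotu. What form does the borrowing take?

ʊsij

Under (C)(C)V(C), the unsyllabifiable consonants are /ʒ/, /f/ (at most one coda consonant is licensed; onsets may contain at most 2 consonants).
Deleting the stranded consonants removes /ʒ/, /f/.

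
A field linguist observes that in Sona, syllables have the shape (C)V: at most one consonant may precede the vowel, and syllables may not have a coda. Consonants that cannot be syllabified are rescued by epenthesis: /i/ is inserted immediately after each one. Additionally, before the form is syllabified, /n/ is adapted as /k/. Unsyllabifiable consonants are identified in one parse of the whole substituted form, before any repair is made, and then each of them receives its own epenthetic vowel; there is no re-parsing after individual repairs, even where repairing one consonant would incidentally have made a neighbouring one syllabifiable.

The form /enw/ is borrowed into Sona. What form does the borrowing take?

Substitution: /n/ → /k/, giving /ekw/.
Syllabifying with onset maximization leaves /k/, /w/ stranded (no codas are permitted; onsets are limited to one consonant).
Epenthesis after each stranded consonant: /k/ → /ki/, /w/ → /wi/.

ekiwi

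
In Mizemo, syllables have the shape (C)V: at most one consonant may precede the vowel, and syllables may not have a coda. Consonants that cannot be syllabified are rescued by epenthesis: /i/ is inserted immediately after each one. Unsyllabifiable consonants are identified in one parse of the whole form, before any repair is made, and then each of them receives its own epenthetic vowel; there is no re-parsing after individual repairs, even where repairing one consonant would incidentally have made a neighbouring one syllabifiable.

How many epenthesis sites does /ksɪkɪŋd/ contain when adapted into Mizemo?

The unsyllabifiable consonants are /k/, /ŋ/, /d/; each receives one epenthetic vowel.

3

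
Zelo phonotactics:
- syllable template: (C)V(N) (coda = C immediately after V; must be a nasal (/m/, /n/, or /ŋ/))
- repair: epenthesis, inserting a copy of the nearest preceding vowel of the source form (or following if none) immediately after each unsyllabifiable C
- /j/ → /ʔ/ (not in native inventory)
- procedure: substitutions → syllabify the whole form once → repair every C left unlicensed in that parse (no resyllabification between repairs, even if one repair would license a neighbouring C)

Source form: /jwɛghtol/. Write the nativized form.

ʔɛwɛgɛhɛtolo

Substitution: /j/ → /ʔ/, giving /ʔwɛghtol/.
Under (C)V(N), the unsyllabifiable consonants are /ʔ/, /g/, /h/, /l/ (only a nasal (/m/, /n/, or /ŋ/) is licensed in coda position; onsets are limited to one consonant).
Inserting the epenthetic vowel yields /ʔ/ → /ʔɛ/, /g/ → /gɛ/, /h/ → /hɛ/, /l/ → /lo/.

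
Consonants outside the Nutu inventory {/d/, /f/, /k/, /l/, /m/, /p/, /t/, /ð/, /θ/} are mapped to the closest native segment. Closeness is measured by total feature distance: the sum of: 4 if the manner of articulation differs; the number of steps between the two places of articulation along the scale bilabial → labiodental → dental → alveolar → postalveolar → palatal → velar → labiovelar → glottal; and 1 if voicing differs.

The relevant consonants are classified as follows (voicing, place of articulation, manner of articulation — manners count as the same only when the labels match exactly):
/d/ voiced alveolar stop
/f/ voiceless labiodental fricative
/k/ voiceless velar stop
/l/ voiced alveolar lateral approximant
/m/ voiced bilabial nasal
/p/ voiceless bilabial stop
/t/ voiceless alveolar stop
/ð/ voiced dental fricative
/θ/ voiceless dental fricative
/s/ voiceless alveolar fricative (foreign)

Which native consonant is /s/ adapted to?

θ

/θ/ is closest: same manner (fricative), place distance 1 (alveolar→dental), same voicing; total 1. Next closest is /f/ at distance 2.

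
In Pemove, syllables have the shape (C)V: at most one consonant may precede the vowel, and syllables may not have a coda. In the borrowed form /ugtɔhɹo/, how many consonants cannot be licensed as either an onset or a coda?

2

Under (C)V, the unsyllabifiable consonants are /g/, /h/ (no codas are permitted; onsets are limited to one consonant).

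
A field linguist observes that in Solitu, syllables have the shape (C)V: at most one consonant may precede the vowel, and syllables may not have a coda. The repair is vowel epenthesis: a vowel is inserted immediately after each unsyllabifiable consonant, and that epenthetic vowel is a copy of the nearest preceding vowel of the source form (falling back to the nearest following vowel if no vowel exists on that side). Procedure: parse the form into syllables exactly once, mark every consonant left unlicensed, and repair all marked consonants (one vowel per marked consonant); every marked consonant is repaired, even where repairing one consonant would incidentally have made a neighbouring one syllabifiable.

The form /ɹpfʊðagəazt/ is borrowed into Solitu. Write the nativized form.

Under (C)V, the unsyllabifiable consonants are /ɹ/, /p/, /z/, /t/ (no codas are permitted; onsets are limited to one consonant).
Inserting the epenthetic vowel yields /ɹ/ → /ɹʊ/, /p/ → /pʊ/, /z/ → /za/, /t/ → /ta/.

ɹʊpʊfʊðagəazata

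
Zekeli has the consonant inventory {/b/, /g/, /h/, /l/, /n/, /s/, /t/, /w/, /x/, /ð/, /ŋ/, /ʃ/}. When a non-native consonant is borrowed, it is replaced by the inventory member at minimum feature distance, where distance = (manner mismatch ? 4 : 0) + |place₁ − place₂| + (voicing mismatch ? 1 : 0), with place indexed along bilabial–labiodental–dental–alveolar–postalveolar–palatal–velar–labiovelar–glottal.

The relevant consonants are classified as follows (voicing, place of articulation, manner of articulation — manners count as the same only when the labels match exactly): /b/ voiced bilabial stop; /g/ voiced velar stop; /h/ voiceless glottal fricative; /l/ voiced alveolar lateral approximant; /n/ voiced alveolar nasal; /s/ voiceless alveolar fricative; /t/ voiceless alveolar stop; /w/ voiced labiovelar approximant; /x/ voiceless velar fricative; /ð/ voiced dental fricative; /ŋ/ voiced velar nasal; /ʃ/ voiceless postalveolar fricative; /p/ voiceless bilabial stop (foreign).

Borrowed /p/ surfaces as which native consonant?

/b/ is closest: same manner (stop), place distance 0 (bilabial→bilabial), voicing differs (+1); total 1. Next closest is /t/ at distance 3.

b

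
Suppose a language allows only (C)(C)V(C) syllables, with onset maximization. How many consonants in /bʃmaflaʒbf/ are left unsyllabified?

3

The consonants /b/, /b/, /f/ cannot be parsed into a legal (C)(C)V(C) syllable (at most one coda consonant is licensed; onsets may contain at most 2 consonants).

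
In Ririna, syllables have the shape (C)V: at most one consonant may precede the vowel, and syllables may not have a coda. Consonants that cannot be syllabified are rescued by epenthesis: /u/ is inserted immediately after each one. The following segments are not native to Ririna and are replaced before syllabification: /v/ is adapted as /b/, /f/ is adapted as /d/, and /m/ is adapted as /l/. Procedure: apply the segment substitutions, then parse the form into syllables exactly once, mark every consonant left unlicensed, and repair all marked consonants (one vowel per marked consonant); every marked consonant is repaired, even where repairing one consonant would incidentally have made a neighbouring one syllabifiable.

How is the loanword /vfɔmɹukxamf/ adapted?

Substitution: /v/ → /b/, /f/ → /d/, /m/ → /l/, giving /bdɔlɹukxald/.
The consonants /b/, /l/, /k/, /l/, /d/ cannot be parsed into a legal (C)V syllable (no codas are permitted; onsets are limited to one consonant).
Epenthesis after each stranded consonant: /b/ → /bu/, /l/ → /lu/, /k/ → /ku/, /l/ → /lu/, /d/ → /du/.

budɔluɹukuxaludu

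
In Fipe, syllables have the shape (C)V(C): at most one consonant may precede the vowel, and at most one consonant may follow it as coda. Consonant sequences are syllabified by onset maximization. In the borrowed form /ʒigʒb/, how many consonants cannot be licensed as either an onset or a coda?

Under (C)V(C), the unsyllabifiable consonants are /ʒ/, /b/ (at most one coda consonant is licensed; onsets are limited to one consonant).

2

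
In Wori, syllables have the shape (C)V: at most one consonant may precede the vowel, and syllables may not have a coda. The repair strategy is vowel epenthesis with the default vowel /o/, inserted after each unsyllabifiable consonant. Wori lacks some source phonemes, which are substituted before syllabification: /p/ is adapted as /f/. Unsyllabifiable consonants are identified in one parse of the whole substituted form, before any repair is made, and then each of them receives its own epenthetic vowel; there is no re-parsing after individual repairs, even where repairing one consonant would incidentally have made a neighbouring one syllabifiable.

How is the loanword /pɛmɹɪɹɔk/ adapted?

Substitution: /p/ → /f/, giving /fɛmɹɪɹɔk/.
The consonants /m/, /k/ cannot be parsed into a legal (C)V syllable (no codas are permitted; onsets are limited to one consonant).
Epenthesis after each stranded consonant: /m/ → /mo/, /k/ → /ko/.

fɛmoɹɪɹɔko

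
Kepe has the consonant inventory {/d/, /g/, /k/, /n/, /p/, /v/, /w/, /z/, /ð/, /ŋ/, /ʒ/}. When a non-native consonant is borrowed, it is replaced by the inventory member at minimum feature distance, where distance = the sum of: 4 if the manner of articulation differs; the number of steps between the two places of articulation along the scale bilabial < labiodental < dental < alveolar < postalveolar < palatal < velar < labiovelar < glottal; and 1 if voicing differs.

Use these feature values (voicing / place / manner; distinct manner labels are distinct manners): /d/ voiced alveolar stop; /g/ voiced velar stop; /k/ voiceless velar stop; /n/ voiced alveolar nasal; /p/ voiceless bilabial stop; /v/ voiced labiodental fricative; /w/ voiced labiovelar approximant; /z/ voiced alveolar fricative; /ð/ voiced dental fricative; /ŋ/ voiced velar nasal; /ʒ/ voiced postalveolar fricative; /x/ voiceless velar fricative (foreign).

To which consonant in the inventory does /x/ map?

/ʒ/ is closest: same manner (fricative), place distance 2 (velar→postalveolar), voicing differs (+1); total 3. Next closest is /k/ at distance 4.

ʒ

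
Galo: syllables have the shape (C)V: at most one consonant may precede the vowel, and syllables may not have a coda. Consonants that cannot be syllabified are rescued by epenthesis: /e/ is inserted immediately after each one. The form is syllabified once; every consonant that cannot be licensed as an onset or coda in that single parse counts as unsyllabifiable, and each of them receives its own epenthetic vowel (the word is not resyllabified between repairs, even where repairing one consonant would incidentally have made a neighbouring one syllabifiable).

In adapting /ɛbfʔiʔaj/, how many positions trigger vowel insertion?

3

The unsyllabifiable consonants are /b/, /f/, /j/; each receives one epenthetic vowel.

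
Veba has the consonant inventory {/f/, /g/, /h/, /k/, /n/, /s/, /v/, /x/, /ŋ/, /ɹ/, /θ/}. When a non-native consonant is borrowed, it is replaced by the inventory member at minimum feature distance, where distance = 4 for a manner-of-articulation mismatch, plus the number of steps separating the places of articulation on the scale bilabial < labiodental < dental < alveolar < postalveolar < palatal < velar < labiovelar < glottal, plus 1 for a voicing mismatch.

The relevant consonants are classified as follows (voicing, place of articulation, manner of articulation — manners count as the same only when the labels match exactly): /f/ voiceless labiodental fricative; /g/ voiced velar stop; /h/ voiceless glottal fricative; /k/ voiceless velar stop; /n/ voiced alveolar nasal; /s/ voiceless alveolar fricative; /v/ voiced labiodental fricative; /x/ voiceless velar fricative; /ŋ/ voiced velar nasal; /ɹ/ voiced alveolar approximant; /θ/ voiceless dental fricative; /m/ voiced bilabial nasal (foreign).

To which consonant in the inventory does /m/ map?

n

/n/ is closest: same manner (nasal), place distance 3 (bilabial→alveolar), same voicing; total 3. Next closest is /v/ at distance 5.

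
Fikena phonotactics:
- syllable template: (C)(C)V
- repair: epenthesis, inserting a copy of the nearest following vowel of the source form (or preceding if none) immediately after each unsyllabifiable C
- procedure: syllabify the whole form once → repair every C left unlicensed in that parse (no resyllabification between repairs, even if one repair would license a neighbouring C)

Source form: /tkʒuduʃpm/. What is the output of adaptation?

The consonants /t/, /ʃ/, /p/, /m/ cannot be parsed into a legal (C)(C)V syllable (no codas are permitted; onsets may contain at most 2 consonants).
Inserting the epenthetic vowel yields /t/ → /tu/, /ʃ/ → /ʃu/, /p/ → /pu/, /m/ → /mu/.

tukʒuduʃupumu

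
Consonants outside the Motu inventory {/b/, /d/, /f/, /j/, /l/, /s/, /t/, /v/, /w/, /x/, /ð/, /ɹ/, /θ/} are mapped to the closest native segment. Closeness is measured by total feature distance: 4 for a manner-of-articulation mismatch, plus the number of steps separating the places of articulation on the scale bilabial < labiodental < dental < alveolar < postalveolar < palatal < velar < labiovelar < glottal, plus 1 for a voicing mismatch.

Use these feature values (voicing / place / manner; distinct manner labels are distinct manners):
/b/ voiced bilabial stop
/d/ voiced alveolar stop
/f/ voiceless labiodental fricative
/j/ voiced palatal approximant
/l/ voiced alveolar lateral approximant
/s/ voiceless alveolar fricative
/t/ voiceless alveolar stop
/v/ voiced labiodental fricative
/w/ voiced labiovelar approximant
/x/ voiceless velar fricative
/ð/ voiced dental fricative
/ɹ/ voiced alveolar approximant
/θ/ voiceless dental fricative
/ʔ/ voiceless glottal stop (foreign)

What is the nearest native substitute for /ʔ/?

/t/ is closest: same manner (stop), place distance 5 (glottal→alveolar), same voicing; total 5. Next closest is /d/ at distance 6.

t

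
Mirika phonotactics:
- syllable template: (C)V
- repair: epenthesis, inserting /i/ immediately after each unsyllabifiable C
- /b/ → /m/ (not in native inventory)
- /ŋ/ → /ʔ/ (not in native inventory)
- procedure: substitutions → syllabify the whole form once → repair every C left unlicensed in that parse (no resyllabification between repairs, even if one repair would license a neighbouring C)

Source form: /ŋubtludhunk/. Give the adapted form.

ʔumitiludihuniki

Substitution: /ŋ/ → /ʔ/, /b/ → /m/, giving /ʔumtludhunk/.
Under (C)V, the unsyllabifiable consonants are /m/, /t/, /d/, /n/, /k/ (no codas are permitted; onsets are limited to one consonant).
Each unlicensed consonant becomes the onset of a new syllable: /m/ → /mi/, /t/ → /ti/, /d/ → /di/, /n/ → /ni/, /k/ → /ki/.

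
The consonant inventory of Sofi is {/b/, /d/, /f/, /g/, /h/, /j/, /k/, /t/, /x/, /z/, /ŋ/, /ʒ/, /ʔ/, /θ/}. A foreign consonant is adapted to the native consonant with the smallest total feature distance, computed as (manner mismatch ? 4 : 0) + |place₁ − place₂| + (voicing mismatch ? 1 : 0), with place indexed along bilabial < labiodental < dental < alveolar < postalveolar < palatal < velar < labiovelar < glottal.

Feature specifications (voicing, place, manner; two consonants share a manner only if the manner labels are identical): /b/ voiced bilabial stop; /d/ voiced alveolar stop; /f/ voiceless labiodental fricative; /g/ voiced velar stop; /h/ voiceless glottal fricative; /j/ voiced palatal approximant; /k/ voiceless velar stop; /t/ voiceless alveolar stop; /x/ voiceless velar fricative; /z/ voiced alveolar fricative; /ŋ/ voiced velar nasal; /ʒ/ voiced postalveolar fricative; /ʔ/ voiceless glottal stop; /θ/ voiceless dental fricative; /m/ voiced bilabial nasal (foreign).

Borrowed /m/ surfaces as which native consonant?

b

/b/ is closest: manner differs (nasal→stop, +4), place distance 0 (bilabial→bilabial), same voicing; total 4. Next closest is /f/ at distance 6.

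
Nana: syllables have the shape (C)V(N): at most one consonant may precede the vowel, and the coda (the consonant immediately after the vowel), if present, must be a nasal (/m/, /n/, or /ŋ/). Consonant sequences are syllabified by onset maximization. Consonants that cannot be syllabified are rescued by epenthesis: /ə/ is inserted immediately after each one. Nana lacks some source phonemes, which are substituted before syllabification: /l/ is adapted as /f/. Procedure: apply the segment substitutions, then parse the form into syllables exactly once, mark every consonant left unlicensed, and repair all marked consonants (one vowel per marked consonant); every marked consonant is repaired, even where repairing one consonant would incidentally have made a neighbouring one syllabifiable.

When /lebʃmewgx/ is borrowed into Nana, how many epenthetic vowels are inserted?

After substitution the input is /febʃmewgx/.
The unsyllabifiable consonants are /b/, /ʃ/, /w/, /g/, /x/; each receives one epenthetic vowel.

5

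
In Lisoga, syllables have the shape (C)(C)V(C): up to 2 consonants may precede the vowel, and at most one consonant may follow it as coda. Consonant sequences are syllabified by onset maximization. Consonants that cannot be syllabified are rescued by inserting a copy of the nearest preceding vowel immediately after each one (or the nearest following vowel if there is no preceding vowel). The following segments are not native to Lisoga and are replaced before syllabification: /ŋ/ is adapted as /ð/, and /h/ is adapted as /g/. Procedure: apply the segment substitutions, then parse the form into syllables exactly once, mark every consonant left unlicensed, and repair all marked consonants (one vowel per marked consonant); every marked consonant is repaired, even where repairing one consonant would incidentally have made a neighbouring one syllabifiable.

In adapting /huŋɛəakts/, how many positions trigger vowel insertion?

After substitution the input is /guðɛəakts/.
The unsyllabifiable consonants are /t/, /s/; each receives one epenthetic vowel.

2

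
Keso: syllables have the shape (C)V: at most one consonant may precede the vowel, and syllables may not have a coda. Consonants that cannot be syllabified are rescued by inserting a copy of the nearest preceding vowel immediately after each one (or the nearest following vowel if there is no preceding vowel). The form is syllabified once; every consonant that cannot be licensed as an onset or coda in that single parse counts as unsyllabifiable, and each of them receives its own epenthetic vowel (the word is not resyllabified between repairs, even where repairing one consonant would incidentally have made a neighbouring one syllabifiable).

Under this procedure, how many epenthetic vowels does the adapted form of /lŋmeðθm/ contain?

5

The unsyllabifiable consonants are /l/, /ŋ/, /ð/, /θ/, /m/; each receives one epenthetic vowel.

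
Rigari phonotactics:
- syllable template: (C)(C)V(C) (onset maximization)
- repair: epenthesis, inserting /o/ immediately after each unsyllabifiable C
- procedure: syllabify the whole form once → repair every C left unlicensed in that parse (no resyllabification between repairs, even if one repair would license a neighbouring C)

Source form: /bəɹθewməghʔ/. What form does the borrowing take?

The consonants /h/, /ʔ/ cannot be parsed into a legal (C)(C)V(C) syllable (at most one coda consonant is licensed; onsets may contain at most 2 consonants).
Inserting the epenthetic vowel yields /h/ → /ho/, /ʔ/ → /ʔo/.

bəɹθewməghoʔo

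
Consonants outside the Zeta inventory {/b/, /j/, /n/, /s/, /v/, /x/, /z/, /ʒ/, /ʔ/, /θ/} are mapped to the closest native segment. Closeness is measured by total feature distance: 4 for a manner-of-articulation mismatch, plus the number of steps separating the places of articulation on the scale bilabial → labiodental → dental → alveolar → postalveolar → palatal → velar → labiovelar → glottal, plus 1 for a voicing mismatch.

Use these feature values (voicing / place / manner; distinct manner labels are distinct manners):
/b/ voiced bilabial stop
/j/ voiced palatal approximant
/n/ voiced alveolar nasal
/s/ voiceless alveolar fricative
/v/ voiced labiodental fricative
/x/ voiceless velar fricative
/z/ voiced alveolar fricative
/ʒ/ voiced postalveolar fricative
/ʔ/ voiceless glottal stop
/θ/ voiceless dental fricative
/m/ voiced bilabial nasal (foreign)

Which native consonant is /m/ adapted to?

n

/n/ is closest: same manner (nasal), place distance 3 (bilabial→alveolar), same voicing; total 3. Next closest is /b/ at distance 4.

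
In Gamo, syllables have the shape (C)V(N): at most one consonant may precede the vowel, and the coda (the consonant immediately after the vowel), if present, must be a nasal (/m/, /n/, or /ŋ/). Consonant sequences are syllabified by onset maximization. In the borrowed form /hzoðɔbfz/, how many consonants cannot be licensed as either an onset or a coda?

The consonants /h/, /b/, /f/, /z/ cannot be parsed into a legal (C)V(N) syllable (only a nasal (/m/, /n/, or /ŋ/) is licensed in coda position; onsets are limited to one consonant).

4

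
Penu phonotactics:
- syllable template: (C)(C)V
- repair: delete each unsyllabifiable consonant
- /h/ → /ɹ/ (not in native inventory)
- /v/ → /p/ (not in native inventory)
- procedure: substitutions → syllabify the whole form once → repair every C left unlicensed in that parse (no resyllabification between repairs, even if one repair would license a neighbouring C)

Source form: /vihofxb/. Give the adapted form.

Substitution: /v/ → /p/, /h/ → /ɹ/, giving /piɹofxb/.
Syllabifying with onset maximization leaves /f/, /x/, /b/ stranded (no codas are permitted; onsets may contain at most 2 consonants).
Deletion applies to /f/, /x/, /b/.

piɹo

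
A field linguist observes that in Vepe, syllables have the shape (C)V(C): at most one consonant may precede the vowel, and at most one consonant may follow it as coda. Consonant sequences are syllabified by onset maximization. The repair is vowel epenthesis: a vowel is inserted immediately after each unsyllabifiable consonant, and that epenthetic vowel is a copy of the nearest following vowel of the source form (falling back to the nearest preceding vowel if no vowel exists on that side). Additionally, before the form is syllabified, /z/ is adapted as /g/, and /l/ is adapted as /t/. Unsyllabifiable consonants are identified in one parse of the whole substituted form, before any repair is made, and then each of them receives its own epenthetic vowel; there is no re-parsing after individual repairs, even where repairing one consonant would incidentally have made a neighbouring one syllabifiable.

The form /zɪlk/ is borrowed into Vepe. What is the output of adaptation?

Substitution: /z/ → /g/, /l/ → /t/, giving /gɪtk/.
Syllabifying with onset maximization leaves /k/ stranded (at most one coda consonant is licensed; onsets are limited to one consonant).
Inserting the epenthetic vowel yields /k/ → /kɪ/.

gɪtkɪ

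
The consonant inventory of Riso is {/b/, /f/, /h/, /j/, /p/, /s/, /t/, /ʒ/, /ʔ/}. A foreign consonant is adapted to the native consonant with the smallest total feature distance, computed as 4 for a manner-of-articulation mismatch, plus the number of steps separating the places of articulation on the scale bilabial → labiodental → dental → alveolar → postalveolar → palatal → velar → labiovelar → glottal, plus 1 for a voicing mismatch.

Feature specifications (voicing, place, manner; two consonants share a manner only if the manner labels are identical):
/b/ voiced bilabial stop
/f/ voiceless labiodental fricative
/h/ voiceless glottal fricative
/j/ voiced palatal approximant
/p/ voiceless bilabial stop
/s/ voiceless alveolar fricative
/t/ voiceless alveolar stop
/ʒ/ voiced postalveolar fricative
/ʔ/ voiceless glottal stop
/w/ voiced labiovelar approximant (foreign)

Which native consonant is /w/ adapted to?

j

/j/ is closest: same manner (approximant), place distance 2 (labiovelar→palatal), same voicing; total 2. Next closest is /h/ at distance 6.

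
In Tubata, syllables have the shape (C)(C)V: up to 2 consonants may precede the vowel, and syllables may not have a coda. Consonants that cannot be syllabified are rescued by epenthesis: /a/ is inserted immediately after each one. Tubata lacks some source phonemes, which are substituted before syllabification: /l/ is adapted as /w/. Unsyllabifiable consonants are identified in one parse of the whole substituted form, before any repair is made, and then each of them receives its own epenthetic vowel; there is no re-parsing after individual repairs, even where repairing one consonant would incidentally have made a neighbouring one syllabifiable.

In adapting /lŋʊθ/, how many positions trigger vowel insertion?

1

After substitution the input is /wŋʊθ/.
The unsyllabifiable consonants are /θ/; each receives one epenthetic vowel.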